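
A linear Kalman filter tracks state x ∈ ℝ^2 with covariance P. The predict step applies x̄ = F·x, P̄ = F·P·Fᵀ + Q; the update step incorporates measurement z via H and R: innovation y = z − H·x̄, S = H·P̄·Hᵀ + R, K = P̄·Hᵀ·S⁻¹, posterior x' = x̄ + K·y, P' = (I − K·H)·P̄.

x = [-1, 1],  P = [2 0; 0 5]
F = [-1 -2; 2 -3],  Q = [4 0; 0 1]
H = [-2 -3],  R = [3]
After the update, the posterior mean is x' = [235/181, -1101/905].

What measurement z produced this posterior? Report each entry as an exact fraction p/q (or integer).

z = [1]

x̄ = F·x = [-1, -5]
P̄ = F·P·Fᵀ + Q = [26 26; 26 54]
S = H·P̄·Hᵀ + R = [905]
K = P̄·Hᵀ·S⁻¹ = [-26/181; -214/905]
x' − x̄ = [416/181, 3424/905] = K·y
y = (KᵀK)⁻¹·Kᵀ·(x' − x̄) = [-16]
z = y + H·x̄ = [-16] + [17] = [1]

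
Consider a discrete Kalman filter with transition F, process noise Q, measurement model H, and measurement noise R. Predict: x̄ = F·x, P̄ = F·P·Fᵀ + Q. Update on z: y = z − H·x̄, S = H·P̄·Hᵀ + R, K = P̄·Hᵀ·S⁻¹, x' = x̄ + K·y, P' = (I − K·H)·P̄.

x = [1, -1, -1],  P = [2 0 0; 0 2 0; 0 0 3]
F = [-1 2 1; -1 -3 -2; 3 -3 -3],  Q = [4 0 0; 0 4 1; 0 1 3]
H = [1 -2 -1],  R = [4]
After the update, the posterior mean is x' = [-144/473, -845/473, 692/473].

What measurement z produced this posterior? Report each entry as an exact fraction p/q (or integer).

z = [2]

x̄ = F·x = [-4, 4, 9]
P̄ = F·P·Fᵀ + Q = [17 -16 -27; -16 36 31; -27 31 66]
S = H·P̄·Hᵀ + R = [473]
K = P̄·Hᵀ·S⁻¹ = [76/473; -119/473; -155/473]
x' − x̄ = [1748/473, -2737/473, -3565/473] = K·y
y = (KᵀK)⁻¹·Kᵀ·(x' − x̄) = [23]
z = y + H·x̄ = [23] + [-21] = [2]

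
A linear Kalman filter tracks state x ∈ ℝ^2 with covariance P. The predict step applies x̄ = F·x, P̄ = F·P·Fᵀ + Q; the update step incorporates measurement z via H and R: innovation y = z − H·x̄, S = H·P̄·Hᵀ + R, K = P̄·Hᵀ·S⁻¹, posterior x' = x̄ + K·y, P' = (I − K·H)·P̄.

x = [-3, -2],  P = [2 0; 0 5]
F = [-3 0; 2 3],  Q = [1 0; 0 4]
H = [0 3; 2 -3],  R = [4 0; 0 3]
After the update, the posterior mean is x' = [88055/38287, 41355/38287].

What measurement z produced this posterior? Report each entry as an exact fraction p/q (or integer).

x̄ = F·x = [9, -12]
P̄ = F·P·Fᵀ + Q = [19 -12; -12 57]
S = H·P̄·Hᵀ + R = [517 -585; -585 736]
K = P̄·Hᵀ·S⁻¹ = [16794/38287 17198/38287; 11781/38287 -780/38287]
x' − x̄ = [-256528/38287, 500799/38287] = K·y
y = (KᵀK)⁻¹·Kᵀ·(x' − x̄) = [39, -53]
z = y + H·x̄ = [39, -53] + [-36, 54] = [3, 1]

z = [3, 1]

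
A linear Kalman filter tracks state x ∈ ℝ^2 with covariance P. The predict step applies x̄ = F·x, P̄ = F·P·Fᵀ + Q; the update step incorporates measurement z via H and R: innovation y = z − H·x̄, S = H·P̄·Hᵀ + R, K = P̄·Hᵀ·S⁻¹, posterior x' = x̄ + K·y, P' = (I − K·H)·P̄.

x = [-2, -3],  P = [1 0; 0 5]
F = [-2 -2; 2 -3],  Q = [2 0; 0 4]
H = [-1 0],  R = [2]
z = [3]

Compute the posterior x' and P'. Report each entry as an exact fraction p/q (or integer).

x̄ = F·x = [10, 5]
P̄ = F·P·Fᵀ + Q = [26 26; 26 53]
y = z − H·x̄ = [13]
S = H·P̄·Hᵀ + R = [28]
K = P̄·Hᵀ·S⁻¹ = [-13/14; -13/14]
x' = x̄ + K·y = [-29/14, -99/14]
P' = (I − K·H)·P̄ = [13/7 13/7; 13/7 202/7]

x' = [-29/14, -99/14]
P' = [13/7 13/7; 13/7 202/7]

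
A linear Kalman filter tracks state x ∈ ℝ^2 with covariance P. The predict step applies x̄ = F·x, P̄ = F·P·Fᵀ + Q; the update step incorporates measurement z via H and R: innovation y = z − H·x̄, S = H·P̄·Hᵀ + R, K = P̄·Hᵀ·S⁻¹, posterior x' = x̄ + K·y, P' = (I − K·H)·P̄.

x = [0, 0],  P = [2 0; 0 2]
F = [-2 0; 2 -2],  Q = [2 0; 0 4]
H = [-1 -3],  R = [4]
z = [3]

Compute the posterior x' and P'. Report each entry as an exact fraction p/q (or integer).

x̄ = F·x = [0, 0]
P̄ = F·P·Fᵀ + Q = [10 -8; -8 20]
y = z − H·x̄ = [3]
S = H·P̄·Hᵀ + R = [146]
K = P̄·Hᵀ·S⁻¹ = [7/73; -26/73]
x' = x̄ + K·y = [21/73, -78/73]
P' = (I − K·H)·P̄ = [632/73 -220/73; -220/73 108/73]

x' = [21/73, -78/73]
P' = [632/73 -220/73; -220/73 108/73]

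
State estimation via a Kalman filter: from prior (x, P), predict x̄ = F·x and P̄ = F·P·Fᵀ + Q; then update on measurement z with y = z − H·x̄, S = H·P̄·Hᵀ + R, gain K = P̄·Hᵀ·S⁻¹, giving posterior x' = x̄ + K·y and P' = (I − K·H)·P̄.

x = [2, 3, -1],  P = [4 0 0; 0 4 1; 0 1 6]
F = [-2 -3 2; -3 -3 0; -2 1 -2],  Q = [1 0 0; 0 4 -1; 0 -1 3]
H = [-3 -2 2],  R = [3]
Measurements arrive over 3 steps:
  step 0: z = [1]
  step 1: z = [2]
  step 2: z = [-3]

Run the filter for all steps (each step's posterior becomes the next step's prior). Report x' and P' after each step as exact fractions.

step 0: x̄ = F·x = [-15, -15, 1]
step 0: P̄ = F·P·Fᵀ + Q = [65 54 -12; 54 76 17; -12 17 43]
step 0: y = z − H·x̄ = [-76]
step 0: S = H·P̄·Hᵀ + R = [1720]
step 0: K = P̄·Hᵀ·S⁻¹ = [-327/1720; -7/43; 11/215]
step 0: x' = x̄ + K·y = [-237/430, -113/43, -621/215]
step 0: P' = (I − K·H)·P̄ = [4871/1720 33/43 1017/215; 33/43 1308/43 1347/43; 1017/215 1347/43 8277/215]
step 1: x̄ = F·x = [138/43, 4101/430, 914/215]
step 1: P̄ = F·P·Fᵀ + Q = [3057/86 14781/172 1699/86; 14781/172 545359/1720 123301/860; 1699/86 123301/860 46529/430]
step 1: y = z − H·x̄ = [111/5]
step 1: S = H·P̄·Hᵀ + R = [8356/5]
step 1: K = P̄·Hᵀ·S⁻¹ = [-1195/8356; -1513/4178; -162/2089]
step 1: x' = x̄ + K·y = [12381/359308, 134544/89827, 227224/89827]
step 1: P' = (I − K·H)·P̄ = [491131/359308 -220693/359308 219463/179654; -220693/359308 70356163/718616 34651865/359308; 219463/179654 34651865/359308 17634229/179654]
step 2: x̄ = F·x = [89251/179654, -1651671/359308, -652189/179654]
step 2: P̄ = F·P·Fᵀ + Q = [76036587/718616 211388757/718616 63377191/718616; 211388757/718616 636975341/718616 213871801/718616; 63377191/718616 213871801/718616 90162163/718616]
step 2: y = z − H·x̄ = [-309251/89827]
step 2: S = H·P̄·Hᵀ + R = [3660199531/718616]
step 2: K = P̄·Hᵀ·S⁻¹ = [-524132893/3660199531; -1480373351/3660199531; -437550849/3660199531]
step 2: x' = x̄ + K·y = [7245635621/7320399062, -46914821411/14640798124, -23562133843/7320399062]
step 2: P' = (I − K·H)·P̄ = [5000988778/3660199531 -6087640547/7320399062 3671463554/3660199531; -6087640547/7320399062 779006234405/14640798124 375930536329/7320399062; 3671463554/3660199531 375930536329/7320399062 192816137222/3660199531]

step 0: x' = [-237/430, -113/43, -621/215], P' = [4871/1720 33/43 1017/215; 33/43 1308/43 1347/43; 1017/215 1347/43 8277/215]
step 1: x' = [12381/359308, 134544/89827, 227224/89827], P' = [491131/359308 -220693/359308 219463/179654; -220693/359308 70356163/718616 34651865/359308; 219463/179654 34651865/359308 17634229/179654]
step 2: x' = [7245635621/7320399062, -46914821411/14640798124, -23562133843/7320399062], P' = [5000988778/3660199531 -6087640547/7320399062 3671463554/3660199531; -6087640547/7320399062 779006234405/14640798124 375930536329/7320399062; 3671463554/3660199531 375930536329/7320399062 192816137222/3660199531]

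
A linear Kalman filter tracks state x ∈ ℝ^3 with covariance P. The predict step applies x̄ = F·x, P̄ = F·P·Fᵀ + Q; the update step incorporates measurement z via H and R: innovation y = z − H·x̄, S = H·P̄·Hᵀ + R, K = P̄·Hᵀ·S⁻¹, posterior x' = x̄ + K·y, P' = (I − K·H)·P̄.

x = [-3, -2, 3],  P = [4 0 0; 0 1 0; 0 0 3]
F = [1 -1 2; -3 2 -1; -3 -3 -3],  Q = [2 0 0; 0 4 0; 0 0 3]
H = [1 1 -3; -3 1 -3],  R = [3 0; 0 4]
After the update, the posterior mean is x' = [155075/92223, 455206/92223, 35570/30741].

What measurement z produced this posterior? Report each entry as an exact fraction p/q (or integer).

x̄ = F·x = [5, 2, 6]
P̄ = F·P·Fᵀ + Q = [19 -20 -27; -20 47 39; -27 39 75]
S = H·P̄·Hᵀ + R = [632 309; 309 297]
K = P̄·Hᵀ·S⁻¹ = [7508/30741 -22192/92223; -7880/30741 21490/92223; -3424/10247 -181/30741]
x' − x̄ = [-306040/92223, 270760/92223, -148876/30741] = K·y
y = (KᵀK)⁻¹·Kᵀ·(x' − x̄) = [14, 28]
z = y + H·x̄ = [14, 28] + [-11, -31] = [3, -3]

z = [3, -3]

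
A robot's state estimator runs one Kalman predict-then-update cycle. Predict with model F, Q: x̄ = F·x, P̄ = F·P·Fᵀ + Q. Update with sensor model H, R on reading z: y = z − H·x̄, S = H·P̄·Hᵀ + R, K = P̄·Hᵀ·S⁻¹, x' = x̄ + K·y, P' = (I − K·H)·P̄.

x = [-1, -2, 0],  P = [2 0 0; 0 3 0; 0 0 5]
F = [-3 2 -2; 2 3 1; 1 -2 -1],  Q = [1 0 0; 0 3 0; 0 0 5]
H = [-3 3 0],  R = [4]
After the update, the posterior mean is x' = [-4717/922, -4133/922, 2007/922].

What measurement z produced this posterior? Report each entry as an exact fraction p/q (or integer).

z = [2]

x̄ = F·x = [-1, -8, 3]
P̄ = F·P·Fᵀ + Q = [51 -4 -8; -4 43 -19; -8 -19 24]
S = H·P̄·Hᵀ + R = [922]
K = P̄·Hᵀ·S⁻¹ = [-165/922; 141/922; -33/922]
x' − x̄ = [-3795/922, 3243/922, -759/922] = K·y
y = (KᵀK)⁻¹·Kᵀ·(x' − x̄) = [23]
z = y + H·x̄ = [23] + [-21] = [2]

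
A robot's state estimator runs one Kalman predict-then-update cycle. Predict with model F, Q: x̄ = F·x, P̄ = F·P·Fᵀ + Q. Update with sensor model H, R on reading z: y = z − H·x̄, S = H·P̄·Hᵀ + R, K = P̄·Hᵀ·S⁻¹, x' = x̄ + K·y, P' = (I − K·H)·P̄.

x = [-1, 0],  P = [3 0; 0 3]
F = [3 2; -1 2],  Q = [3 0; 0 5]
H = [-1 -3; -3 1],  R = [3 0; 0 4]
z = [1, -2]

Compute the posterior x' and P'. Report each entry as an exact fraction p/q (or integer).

x̄ = F·x = [-3, 1]
P̄ = F·P·Fᵀ + Q = [42 3; 3 20]
y = z − H·x̄ = [1, -12]
S = H·P̄·Hᵀ + R = [243 90; 90 384]
K = P̄·Hᵀ·S⁻¹ = [-473/4734 -937/3156; -1399/4734 103/1052]
x' = x̄ + K·y = [2191/4734, -2227/4734]
P' = (I − K·H)·P̄ = [1219/3156 -91/3156; -91/3156 321/1052]

x' = [2191/4734, -2227/4734]
P' = [1219/3156 -91/3156; -91/3156 321/1052]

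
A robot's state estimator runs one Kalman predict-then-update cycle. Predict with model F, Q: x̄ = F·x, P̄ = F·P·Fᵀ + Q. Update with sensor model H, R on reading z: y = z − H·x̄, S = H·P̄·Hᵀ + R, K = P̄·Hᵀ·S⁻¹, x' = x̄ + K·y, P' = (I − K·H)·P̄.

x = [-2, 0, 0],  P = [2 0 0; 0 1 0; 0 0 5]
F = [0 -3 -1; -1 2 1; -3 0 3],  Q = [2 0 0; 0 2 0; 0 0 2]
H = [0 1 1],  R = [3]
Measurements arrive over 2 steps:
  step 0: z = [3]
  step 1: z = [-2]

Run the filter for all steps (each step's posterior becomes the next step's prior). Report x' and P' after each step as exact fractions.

step 0: x̄ = F·x = [0, 2, 6]
step 0: P̄ = F·P·Fᵀ + Q = [16 -11 -15; -11 13 21; -15 21 65]
step 0: y = z − H·x̄ = [-5]
step 0: S = H·P̄·Hᵀ + R = [123]
step 0: K = P̄·Hᵀ·S⁻¹ = [-26/123; 34/123; 86/123]
step 0: x' = x̄ + K·y = [130/123, 76/123, 308/123]
step 0: P' = (I − K·H)·P̄ = [1292/123 -469/123 391/123; -469/123 443/123 -341/123; 391/123 -341/123 599/123]
step 1: x̄ = F·x = [-536/123, 110/41, 178/41]
step 1: P̄ = F·P·Fᵀ + Q = [2786/123 -856/41 -592/41; -856/41 1213/41 1365/41; -592/41 1365/41 3409/41]
step 1: y = z − H·x̄ = [-370/41]
step 1: S = H·P̄·Hᵀ + R = [7475/41]
step 1: K = P̄·Hᵀ·S⁻¹ = [-1448/7475; 2578/7475; 4774/7475]
step 1: x' = x̄ + K·y = [-11704/4485, -642/1495, -2126/1495]
step 1: P' = (I − K·H)·P̄ = [354518/22425 -65016/7475 60672/7475; -65016/7475 59051/7475 -51317/7475; 60672/7475 -51317/7475 65639/7475]

step 0: x' = [130/123, 76/123, 308/123], P' = [1292/123 -469/123 391/123; -469/123 443/123 -341/123; 391/123 -341/123 599/123]
step 1: x' = [-11704/4485, -642/1495, -2126/1495], P' = [354518/22425 -65016/7475 60672/7475; -65016/7475 59051/7475 -51317/7475; 60672/7475 -51317/7475 65639/7475]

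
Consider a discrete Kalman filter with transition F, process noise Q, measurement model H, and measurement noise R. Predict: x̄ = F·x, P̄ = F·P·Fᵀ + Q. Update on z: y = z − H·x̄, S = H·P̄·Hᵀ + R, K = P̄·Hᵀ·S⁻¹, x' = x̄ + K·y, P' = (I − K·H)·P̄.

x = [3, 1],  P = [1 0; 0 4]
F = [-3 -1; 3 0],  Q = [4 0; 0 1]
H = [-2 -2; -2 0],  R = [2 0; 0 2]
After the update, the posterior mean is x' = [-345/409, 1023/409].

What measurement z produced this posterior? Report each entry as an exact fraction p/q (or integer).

x̄ = F·x = [-10, 9]
P̄ = F·P·Fᵀ + Q = [17 -9; -9 10]
S = H·P̄·Hᵀ + R = [38 32; 32 70]
K = P̄·Hᵀ·S⁻¹ = [-8/409 -195/409; -179/409 187/409]
x' − x̄ = [3745/409, -2658/409] = K·y
y = (KᵀK)⁻¹·Kᵀ·(x' − x̄) = [-5, -19]
z = y + H·x̄ = [-5, -19] + [2, 20] = [-3, 1]

z = [-3, 1]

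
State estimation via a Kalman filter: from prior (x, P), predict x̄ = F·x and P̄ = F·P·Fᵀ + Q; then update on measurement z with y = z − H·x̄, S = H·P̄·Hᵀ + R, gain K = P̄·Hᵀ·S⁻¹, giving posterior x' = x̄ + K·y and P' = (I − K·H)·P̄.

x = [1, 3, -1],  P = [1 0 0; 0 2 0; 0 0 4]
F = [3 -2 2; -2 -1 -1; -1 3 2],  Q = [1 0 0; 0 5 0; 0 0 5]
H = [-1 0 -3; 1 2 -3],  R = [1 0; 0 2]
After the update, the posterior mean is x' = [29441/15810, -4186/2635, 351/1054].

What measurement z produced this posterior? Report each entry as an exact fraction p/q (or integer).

z = [-3, -2]

x̄ = F·x = [-5, -4, 6]
P̄ = F·P·Fᵀ + Q = [34 -10 1; -10 15 -12; 1 -12 40]
S = H·P̄·Hᵀ + R = [401 418; 418 554]
K = P̄·Hᵀ·S⁻¹ = [-12548/23715 19877/47430; 346/7905 538/7905; -242/1581 -451/3162]
x' − x̄ = [108491/15810, 6354/2635, -5973/1054] = K·y
y = (KᵀK)⁻¹·Kᵀ·(x' − x̄) = [10, 29]
z = y + H·x̄ = [10, 29] + [-13, -31] = [-3, -2]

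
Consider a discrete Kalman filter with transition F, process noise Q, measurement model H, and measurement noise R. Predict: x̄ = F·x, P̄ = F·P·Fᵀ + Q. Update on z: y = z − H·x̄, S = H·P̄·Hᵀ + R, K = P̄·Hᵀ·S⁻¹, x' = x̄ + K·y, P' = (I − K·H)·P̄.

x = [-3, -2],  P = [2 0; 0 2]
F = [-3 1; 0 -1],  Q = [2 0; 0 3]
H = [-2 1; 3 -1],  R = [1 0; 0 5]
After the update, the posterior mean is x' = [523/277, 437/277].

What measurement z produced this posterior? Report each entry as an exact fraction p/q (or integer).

x̄ = F·x = [7, 2]
P̄ = F·P·Fᵀ + Q = [22 -2; -2 5]
S = H·P̄·Hᵀ + R = [102 -147; -147 220]
K = P̄·Hᵀ·S⁻¹ = [-124/831 58/277; 121/277 67/277]
x' − x̄ = [-1416/277, -117/277] = K·y
y = (KᵀK)⁻¹·Kᵀ·(x' − x̄) = [9, -18]
z = y + H·x̄ = [9, -18] + [-12, 19] = [-3, 1]

z = [-3, 1]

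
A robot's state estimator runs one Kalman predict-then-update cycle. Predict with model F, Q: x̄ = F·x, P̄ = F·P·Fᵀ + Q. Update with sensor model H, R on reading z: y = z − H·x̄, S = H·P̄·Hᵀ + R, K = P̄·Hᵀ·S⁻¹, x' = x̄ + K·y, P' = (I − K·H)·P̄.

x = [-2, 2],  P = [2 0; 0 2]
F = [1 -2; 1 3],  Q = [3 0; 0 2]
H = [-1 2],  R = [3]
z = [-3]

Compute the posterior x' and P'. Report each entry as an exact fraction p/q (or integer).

x̄ = F·x = [-6, 4]
P̄ = F·P·Fᵀ + Q = [13 -10; -10 22]
y = z − H·x̄ = [-17]
S = H·P̄·Hᵀ + R = [144]
K = P̄·Hᵀ·S⁻¹ = [-11/48; 3/8]
x' = x̄ + K·y = [-101/48, -19/8]
P' = (I − K·H)·P̄ = [87/16 19/8; 19/8 7/4]

x' = [-101/48, -19/8]
P' = [87/16 19/8; 19/8 7/4]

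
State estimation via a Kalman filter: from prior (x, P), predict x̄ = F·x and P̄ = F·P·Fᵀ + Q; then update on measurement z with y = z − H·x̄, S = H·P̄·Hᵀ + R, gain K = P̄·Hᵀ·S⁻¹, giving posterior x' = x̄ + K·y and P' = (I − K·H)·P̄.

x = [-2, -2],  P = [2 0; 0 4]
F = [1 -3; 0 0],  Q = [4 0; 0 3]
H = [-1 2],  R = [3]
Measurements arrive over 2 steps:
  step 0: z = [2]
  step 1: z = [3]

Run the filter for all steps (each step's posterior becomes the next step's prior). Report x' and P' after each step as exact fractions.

step 0: x̄ = F·x = [4, 0]
step 0: P̄ = F·P·Fᵀ + Q = [42 0; 0 3]
step 0: y = z − H·x̄ = [6]
step 0: S = H·P̄·Hᵀ + R = [57]
step 0: K = P̄·Hᵀ·S⁻¹ = [-14/19; 2/19]
step 0: x' = x̄ + K·y = [-8/19, 12/19]
step 0: P' = (I − K·H)·P̄ = [210/19 84/19; 84/19 45/19]
step 1: x̄ = F·x = [-44/19, 0]
step 1: P̄ = F·P·Fᵀ + Q = [187/19 0; 0 3]
step 1: y = z − H·x̄ = [13/19]
step 1: S = H·P̄·Hᵀ + R = [472/19]
step 1: K = P̄·Hᵀ·S⁻¹ = [-187/472; 57/236]
step 1: x' = x̄ + K·y = [-1221/472, 39/236]
step 1: P' = (I − K·H)·P̄ = [2805/472 561/236; 561/236 183/118]

step 0: x' = [-8/19, 12/19], P' = [210/19 84/19; 84/19 45/19]
step 1: x' = [-1221/472, 39/236], P' = [2805/472 561/236; 561/236 183/118]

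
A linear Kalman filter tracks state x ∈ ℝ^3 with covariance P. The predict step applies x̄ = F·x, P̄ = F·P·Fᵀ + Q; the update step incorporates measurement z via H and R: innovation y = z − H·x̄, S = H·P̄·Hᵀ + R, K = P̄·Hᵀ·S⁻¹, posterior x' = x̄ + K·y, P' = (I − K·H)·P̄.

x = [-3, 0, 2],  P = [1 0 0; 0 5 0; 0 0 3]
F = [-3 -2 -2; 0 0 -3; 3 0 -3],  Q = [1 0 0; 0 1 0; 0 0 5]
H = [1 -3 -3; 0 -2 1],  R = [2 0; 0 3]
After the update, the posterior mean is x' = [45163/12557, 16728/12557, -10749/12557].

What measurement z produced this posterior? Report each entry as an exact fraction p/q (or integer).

x̄ = F·x = [5, -6, -15]
P̄ = F·P·Fᵀ + Q = [42 18 9; 18 28 27; 9 27 41]
S = H·P̄·Hᵀ + R = [989 99; 99 48]
K = P̄·Hᵀ·S⁻¹ = [267/12557 -7614/12557; -1395/12557 -14128/37671; -2691/12557 6448/37671]
x' − x̄ = [-17622/12557, 92070/12557, 177606/12557] = K·y
y = (KᵀK)⁻¹·Kᵀ·(x' − x̄) = [-66, 0]
z = y + H·x̄ = [-66, 0] + [68, -3] = [2, -3]

z = [2, -3]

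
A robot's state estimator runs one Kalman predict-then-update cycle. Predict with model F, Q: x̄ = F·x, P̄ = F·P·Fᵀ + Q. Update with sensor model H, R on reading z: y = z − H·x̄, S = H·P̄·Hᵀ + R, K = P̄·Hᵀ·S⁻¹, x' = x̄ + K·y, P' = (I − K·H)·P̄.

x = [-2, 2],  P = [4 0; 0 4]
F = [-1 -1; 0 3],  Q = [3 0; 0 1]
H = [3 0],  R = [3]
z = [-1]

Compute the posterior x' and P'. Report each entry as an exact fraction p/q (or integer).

x̄ = F·x = [0, 6]
P̄ = F·P·Fᵀ + Q = [11 -12; -12 37]
y = z − H·x̄ = [-1]
S = H·P̄·Hᵀ + R = [102]
K = P̄·Hᵀ·S⁻¹ = [11/34; -6/17]
x' = x̄ + K·y = [-11/34, 108/17]
P' = (I − K·H)·P̄ = [11/34 -6/17; -6/17 413/17]

x' = [-11/34, 108/17]
P' = [11/34 -6/17; -6/17 413/17]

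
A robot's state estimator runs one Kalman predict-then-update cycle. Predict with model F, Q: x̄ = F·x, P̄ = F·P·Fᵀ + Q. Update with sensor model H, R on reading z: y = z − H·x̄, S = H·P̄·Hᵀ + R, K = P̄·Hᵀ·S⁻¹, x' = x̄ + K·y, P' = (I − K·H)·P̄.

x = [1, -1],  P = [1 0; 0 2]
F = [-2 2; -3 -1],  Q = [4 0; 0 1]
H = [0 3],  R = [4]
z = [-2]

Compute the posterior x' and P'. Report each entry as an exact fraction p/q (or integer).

x̄ = F·x = [-4, -2]
P̄ = F·P·Fᵀ + Q = [16 2; 2 12]
y = z − H·x̄ = [4]
S = H·P̄·Hᵀ + R = [112]
K = P̄·Hᵀ·S⁻¹ = [3/56; 9/28]
x' = x̄ + K·y = [-53/14, -5/7]
P' = (I − K·H)·P̄ = [439/28 1/14; 1/14 3/7]

x' = [-53/14, -5/7]
P' = [439/28 1/14; 1/14 3/7]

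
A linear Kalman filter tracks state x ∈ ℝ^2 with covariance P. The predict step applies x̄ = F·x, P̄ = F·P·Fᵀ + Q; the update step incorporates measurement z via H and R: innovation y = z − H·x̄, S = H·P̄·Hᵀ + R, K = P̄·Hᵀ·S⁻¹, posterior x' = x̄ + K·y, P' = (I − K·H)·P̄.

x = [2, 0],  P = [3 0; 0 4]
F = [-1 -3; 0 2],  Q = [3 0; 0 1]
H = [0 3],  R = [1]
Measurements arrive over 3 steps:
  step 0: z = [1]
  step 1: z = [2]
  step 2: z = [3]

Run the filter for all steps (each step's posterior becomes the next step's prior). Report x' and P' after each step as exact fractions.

step 0: x̄ = F·x = [-2, 0]
step 0: P̄ = F·P·Fᵀ + Q = [42 -24; -24 17]
step 0: y = z − H·x̄ = [1]
step 0: S = H·P̄·Hᵀ + R = [154]
step 0: K = P̄·Hᵀ·S⁻¹ = [-36/77; 51/154]
step 0: x' = x̄ + K·y = [-190/77, 51/154]
step 0: P' = (I − K·H)·P̄ = [642/77 -12/77; -12/77 17/154]
step 1: x̄ = F·x = [227/154, 51/77]
step 1: P̄ = F·P·Fᵀ + Q = [1755/154 -27/77; -27/77 111/77]
step 1: y = z − H·x̄ = [1/77]
step 1: S = H·P̄·Hᵀ + R = [1076/77]
step 1: K = P̄·Hᵀ·S⁻¹ = [-81/1076; 333/1076]
step 1: x' = x̄ + K·y = [1585/1076, 717/1076]
step 1: P' = (I − K·H)·P̄ = [12177/1076 -27/1076; -27/1076 111/1076]
step 2: x̄ = F·x = [-934/269, 717/538]
step 2: P̄ = F·P·Fᵀ + Q = [8121/538 -153/269; -153/269 380/269]
step 2: y = z − H·x̄ = [-537/538]
step 2: S = H·P̄·Hᵀ + R = [3689/269]
step 2: K = P̄·Hᵀ·S⁻¹ = [-27/217; 1140/3689]
step 2: x' = x̄ + K·y = [-1453/434, 7557/7378]
step 2: P' = (I − K·H)·P̄ = [6459/434 -9/217; -9/217 380/3689]

step 0: x' = [-190/77, 51/154], P' = [642/77 -12/77; -12/77 17/154]
step 1: x' = [1585/1076, 717/1076], P' = [12177/1076 -27/1076; -27/1076 111/1076]
step 2: x' = [-1453/434, 7557/7378], P' = [6459/434 -9/217; -9/217 380/3689]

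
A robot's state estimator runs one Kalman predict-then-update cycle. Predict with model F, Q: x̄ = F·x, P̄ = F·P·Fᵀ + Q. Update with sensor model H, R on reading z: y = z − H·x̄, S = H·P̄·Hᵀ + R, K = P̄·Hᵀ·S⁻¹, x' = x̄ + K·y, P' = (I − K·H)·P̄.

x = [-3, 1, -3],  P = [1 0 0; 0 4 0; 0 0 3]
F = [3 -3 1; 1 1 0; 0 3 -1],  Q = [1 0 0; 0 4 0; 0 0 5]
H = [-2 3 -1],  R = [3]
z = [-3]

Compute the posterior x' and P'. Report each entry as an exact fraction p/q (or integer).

x̄ = F·x = [-15, -2, 6]
P̄ = F·P·Fᵀ + Q = [49 -9 -39; -9 9 12; -39 12 44]
y = z − H·x̄ = [-21]
S = H·P̄·Hᵀ + R = [204]
K = P̄·Hᵀ·S⁻¹ = [-43/102; 11/68; 35/102]
x' = x̄ + K·y = [-209/34, -367/68, -41/34]
P' = (I − K·H)·P̄ = [650/51 167/34 -484/51; 167/34 249/68 23/34; -484/51 23/34 1019/51]

x' = [-209/34, -367/68, -41/34]
P' = [650/51 167/34 -484/51; 167/34 249/68 23/34; -484/51 23/34 1019/51]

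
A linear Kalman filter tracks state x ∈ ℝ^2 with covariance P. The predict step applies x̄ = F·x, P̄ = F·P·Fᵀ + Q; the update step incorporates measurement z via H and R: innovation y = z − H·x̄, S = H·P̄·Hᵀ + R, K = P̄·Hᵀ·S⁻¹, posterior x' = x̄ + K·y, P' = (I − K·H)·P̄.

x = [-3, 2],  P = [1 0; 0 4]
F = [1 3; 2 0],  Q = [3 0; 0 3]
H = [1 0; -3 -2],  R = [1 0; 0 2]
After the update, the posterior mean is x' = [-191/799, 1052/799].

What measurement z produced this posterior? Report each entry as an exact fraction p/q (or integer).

x̄ = F·x = [3, -6]
P̄ = F·P·Fᵀ + Q = [40 2; 2 7]
S = H·P̄·Hᵀ + R = [41 -124; -124 414]
K = P̄·Hᵀ·S⁻¹ = [592/799 -62/799; -826/799 -286/799]
x' − x̄ = [-2588/799, 5846/799] = K·y
y = (KᵀK)⁻¹·Kᵀ·(x' − x̄) = [-5, -6]
z = y + H·x̄ = [-5, -6] + [3, 3] = [-2, -3]

z = [-2, -3]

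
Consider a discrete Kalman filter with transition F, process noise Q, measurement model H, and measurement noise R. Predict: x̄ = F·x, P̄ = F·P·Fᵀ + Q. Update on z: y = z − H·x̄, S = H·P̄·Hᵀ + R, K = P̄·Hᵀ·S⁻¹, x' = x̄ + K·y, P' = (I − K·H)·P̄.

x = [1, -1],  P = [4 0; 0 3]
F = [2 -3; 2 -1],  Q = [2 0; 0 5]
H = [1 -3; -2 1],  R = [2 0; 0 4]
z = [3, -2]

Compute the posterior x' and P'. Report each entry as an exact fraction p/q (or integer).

x' = [1727/2407, -8696/12035]
P' = [3530/2407 1496/2407; 1496/2407 5652/12035]

x̄ = F·x = [5, 3]
P̄ = F·P·Fᵀ + Q = [45 25; 25 24]
y = z − H·x̄ = [7, 5]
S = H·P̄·Hᵀ + R = [113 13; 13 108]
K = P̄·Hᵀ·S⁻¹ = [-479/2407 -1391/2407; -4738/12035 -2327/12035]
x' = x̄ + K·y = [1727/2407, -8696/12035]
P' = (I − K·H)·P̄ = [3530/2407 1496/2407; 1496/2407 5652/12035]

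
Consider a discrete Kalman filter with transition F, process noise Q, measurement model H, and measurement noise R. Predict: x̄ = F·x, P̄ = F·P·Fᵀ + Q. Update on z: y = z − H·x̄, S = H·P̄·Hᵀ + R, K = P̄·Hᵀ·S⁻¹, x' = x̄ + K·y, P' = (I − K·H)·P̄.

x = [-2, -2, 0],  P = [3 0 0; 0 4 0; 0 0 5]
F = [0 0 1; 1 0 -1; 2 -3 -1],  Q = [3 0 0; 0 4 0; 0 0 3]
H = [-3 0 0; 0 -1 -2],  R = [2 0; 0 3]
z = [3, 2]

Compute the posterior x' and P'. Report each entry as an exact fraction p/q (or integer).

x̄ = F·x = [0, -2, 2]
P̄ = F·P·Fᵀ + Q = [8 -5 -5; -5 12 11; -5 11 56]
y = z − H·x̄ = [3, 4]
S = H·P̄·Hᵀ + R = [74 -45; -45 283]
K = P̄·Hᵀ·S⁻¹ = [-6117/18917 30/18917; 2715/18917 -1841/18917; -1290/18917 -8427/18917]
x' = x̄ + K·y = [-18231/18917, -37053/18917, 256/18917]
P' = (I − K·H)·P̄ = [4078/18917 -1810/18917 860/18917; -1810/18917 123685/18917 -59081/18917; 860/18917 -59081/18917 42181/18917]

x' = [-18231/18917, -37053/18917, 256/18917]
P' = [4078/18917 -1810/18917 860/18917; -1810/18917 123685/18917 -59081/18917; 860/18917 -59081/18917 42181/18917]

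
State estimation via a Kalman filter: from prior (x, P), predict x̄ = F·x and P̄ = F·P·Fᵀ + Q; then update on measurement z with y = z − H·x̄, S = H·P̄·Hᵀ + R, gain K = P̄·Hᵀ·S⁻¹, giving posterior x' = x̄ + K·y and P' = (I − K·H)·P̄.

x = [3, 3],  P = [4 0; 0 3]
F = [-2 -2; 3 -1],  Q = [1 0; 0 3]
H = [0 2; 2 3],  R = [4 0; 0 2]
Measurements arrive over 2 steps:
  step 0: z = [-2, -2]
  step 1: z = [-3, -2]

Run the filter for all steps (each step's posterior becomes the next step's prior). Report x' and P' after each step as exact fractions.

step 0: x' = [-578/985, -81/197], P' = [2473/985 -270/197; -270/197 183/197]
step 1: x' = [990603/586483, -59679/34499], P' = [789475/586483 -25986/34499; -25986/34499 20754/34499]

step 0: x̄ = F·x = [-12, 6]
step 0: P̄ = F·P·Fᵀ + Q = [29 -18; -18 42]
step 0: y = z − H·x̄ = [-14, 4]
step 0: S = H·P̄·Hᵀ + R = [172 180; 180 280]
step 0: K = P̄·Hᵀ·S⁻¹ = [-135/197 448/985; 183/394 9/394]
step 0: x' = x̄ + K·y = [-578/985, -81/197]
step 0: P' = (I − K·H)·P̄ = [2473/985 -270/197; -270/197 183/197]
step 1: x̄ = F·x = [1966/985, -1329/985]
step 1: P̄ = F·P·Fᵀ + Q = [3737/985 -7608/985; -7608/985 34227/985]
step 1: y = z − H·x̄ = [-297/985, -383/197]
step 1: S = H·P̄·Hᵀ + R = [140848/985 34986/197; 34986/197 46733/197]
step 1: K = P̄·Hᵀ·S⁻¹ = [-12993/34499 126832/586483; 10377/34499 5145/34499]
step 1: x' = x̄ + K·y = [990603/586483, -59679/34499]
step 1: P' = (I − K·H)·P̄ = [789475/586483 -25986/34499; -25986/34499 20754/34499]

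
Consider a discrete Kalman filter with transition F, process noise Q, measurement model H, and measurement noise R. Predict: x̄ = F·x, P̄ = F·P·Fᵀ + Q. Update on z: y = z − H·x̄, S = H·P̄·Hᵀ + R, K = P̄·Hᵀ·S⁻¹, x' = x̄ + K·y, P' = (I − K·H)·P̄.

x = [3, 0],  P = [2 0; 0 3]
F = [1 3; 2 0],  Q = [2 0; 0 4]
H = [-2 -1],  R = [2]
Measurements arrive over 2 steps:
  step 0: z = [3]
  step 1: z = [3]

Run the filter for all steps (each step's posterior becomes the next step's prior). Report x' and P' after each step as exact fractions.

step 0: x̄ = F·x = [3, 6]
step 0: P̄ = F·P·Fᵀ + Q = [31 4; 4 12]
step 0: y = z − H·x̄ = [15]
step 0: S = H·P̄·Hᵀ + R = [154]
step 0: K = P̄·Hᵀ·S⁻¹ = [-3/7; -10/77]
step 0: x' = x̄ + K·y = [-24/7, 312/77]
step 0: P' = (I − K·H)·P̄ = [19/7 -32/7; -32/7 724/77]
step 1: x̄ = F·x = [96/11, -48/7]
step 1: P̄ = F·P·Fᵀ + Q = [681/11 -22; -22 104/7]
step 1: y = z − H·x̄ = [1047/77]
step 1: S = H·P̄·Hᵀ + R = [13590/77]
step 1: K = P̄·Hᵀ·S⁻¹ = [-784/1359; 374/2265]
step 1: x' = x̄ + K·y = [400/453, -3482/755]
step 1: P' = (I − K·H)·P̄ = [4309/1359 -2350/453; -2350/453 7584/755]

step 0: x' = [-24/7, 312/77], P' = [19/7 -32/7; -32/7 724/77]
step 1: x' = [400/453, -3482/755], P' = [4309/1359 -2350/453; -2350/453 7584/755]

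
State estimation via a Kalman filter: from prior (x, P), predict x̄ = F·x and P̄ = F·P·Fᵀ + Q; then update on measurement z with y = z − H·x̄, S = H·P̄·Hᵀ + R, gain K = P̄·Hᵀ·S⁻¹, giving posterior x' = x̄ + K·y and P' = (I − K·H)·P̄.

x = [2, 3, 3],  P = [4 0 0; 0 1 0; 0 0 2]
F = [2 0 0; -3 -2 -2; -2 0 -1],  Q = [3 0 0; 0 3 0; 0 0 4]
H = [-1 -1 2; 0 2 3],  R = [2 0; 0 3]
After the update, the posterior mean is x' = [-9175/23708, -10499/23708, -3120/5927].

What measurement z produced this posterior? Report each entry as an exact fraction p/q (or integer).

x̄ = F·x = [4, -18, -7]
P̄ = F·P·Fᵀ + Q = [19 -24 -16; -24 51 28; -16 28 22]
S = H·P̄·Hᵀ + R = [64 154; 154 741]
K = P̄·Hᵀ·S⁻¹ = [-5223/23708 -993/11854; -7155/23708 3719/11854; 1231/5927 720/5927]
x' − x̄ = [-104007/23708, 416245/23708, 38369/5927] = K·y
y = (KᵀK)⁻¹·Kᵀ·(x' − x̄) = [-1, 55]
z = y + H·x̄ = [-1, 55] + [0, -57] = [-1, -2]

z = [-1, -2]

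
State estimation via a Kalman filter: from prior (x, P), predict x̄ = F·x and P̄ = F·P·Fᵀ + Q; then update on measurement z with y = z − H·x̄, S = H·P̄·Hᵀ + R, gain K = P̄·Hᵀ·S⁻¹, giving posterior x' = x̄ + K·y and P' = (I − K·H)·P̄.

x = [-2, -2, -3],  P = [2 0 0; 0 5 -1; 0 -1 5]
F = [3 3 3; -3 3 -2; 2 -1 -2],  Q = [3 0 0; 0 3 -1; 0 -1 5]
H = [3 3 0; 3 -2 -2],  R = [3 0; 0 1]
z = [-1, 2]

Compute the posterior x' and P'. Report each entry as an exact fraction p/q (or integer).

x' = [-971736/858305, 672094/858305, -2968064/858305]
P' = [3064623/858305 -2962332/858305 7485432/858305; -2962332/858305 3145578/858305 -7515308/858305; 7485432/858305 -7515308/858305 18773378/858305]

x̄ = F·x = [-21, 6, 4]
P̄ = F·P·Fᵀ + Q = [93 -6 -24; -6 98 -4; -24 -4 34]
y = z − H·x̄ = [44, 85]
S = H·P̄·Hᵀ + R = [1614 399; 399 1694]
K = P̄·Hᵀ·S⁻¹ = [14613/122615 147669/858305; 26178/122615 -147536/858305; -4268/122615 -59844/858305]
x' = x̄ + K·y = [-971736/858305, 672094/858305, -2968064/858305]
P' = (I − K·H)·P̄ = [3064623/858305 -2962332/858305 7485432/858305; -2962332/858305 3145578/858305 -7515308/858305; 7485432/858305 -7515308/858305 18773378/858305]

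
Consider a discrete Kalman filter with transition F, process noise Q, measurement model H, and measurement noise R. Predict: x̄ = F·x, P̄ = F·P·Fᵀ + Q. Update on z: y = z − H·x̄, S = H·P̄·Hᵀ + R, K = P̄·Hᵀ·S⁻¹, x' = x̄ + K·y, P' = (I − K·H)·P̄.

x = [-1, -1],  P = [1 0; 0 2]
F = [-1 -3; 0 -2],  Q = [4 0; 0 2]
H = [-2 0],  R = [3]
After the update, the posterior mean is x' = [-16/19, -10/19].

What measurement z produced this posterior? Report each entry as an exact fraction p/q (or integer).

z = [2]

x̄ = F·x = [4, 2]
P̄ = F·P·Fᵀ + Q = [23 12; 12 10]
S = H·P̄·Hᵀ + R = [95]
K = P̄·Hᵀ·S⁻¹ = [-46/95; -24/95]
x' − x̄ = [-92/19, -48/19] = K·y
y = (KᵀK)⁻¹·Kᵀ·(x' − x̄) = [10]
z = y + H·x̄ = [10] + [-8] = [2]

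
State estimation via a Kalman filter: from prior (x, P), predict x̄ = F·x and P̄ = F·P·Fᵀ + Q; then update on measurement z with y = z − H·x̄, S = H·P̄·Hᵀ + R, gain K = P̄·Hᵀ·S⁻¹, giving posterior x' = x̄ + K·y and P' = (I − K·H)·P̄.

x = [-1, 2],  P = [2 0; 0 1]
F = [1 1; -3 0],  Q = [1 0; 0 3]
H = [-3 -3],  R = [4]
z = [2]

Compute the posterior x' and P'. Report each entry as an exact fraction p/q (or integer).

x̄ = F·x = [1, 3]
P̄ = F·P·Fᵀ + Q = [4 -6; -6 21]
y = z − H·x̄ = [14]
S = H·P̄·Hᵀ + R = [121]
K = P̄·Hᵀ·S⁻¹ = [6/121; -45/121]
x' = x̄ + K·y = [205/121, -267/121]
P' = (I − K·H)·P̄ = [448/121 -456/121; -456/121 516/121]

x' = [205/121, -267/121]
P' = [448/121 -456/121; -456/121 516/121]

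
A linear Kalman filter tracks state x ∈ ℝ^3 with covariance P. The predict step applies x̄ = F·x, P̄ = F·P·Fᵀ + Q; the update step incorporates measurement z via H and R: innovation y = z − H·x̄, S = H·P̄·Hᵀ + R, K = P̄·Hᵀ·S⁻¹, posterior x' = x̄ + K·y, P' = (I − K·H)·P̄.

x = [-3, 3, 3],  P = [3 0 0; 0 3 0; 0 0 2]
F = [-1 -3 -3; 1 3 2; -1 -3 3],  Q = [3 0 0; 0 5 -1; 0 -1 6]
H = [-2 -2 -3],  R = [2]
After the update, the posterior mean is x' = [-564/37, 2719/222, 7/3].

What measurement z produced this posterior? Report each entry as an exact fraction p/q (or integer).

x̄ = F·x = [-15, 12, 3]
P̄ = F·P·Fᵀ + Q = [51 -42 12; -42 43 -19; 12 -19 54]
S = H·P̄·Hᵀ + R = [444]
K = P̄·Hᵀ·S⁻¹ = [-9/74; 55/444; -1/3]
x' − x̄ = [-9/37, 55/222, -2/3] = K·y
y = (KᵀK)⁻¹·Kᵀ·(x' − x̄) = [2]
z = y + H·x̄ = [2] + [-3] = [-1]

z = [-1]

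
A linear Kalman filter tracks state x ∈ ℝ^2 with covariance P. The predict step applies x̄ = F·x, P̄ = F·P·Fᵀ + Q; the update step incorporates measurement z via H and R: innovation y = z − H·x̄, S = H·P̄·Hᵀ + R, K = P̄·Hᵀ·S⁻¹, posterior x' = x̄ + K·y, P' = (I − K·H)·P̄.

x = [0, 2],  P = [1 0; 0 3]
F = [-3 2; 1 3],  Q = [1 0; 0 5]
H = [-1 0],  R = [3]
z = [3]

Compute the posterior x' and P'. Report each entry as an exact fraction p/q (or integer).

x̄ = F·x = [4, 6]
P̄ = F·P·Fᵀ + Q = [22 15; 15 33]
y = z − H·x̄ = [7]
S = H·P̄·Hᵀ + R = [25]
K = P̄·Hᵀ·S⁻¹ = [-22/25; -3/5]
x' = x̄ + K·y = [-54/25, 9/5]
P' = (I − K·H)·P̄ = [66/25 9/5; 9/5 24]

x' = [-54/25, 9/5]
P' = [66/25 9/5; 9/5 24]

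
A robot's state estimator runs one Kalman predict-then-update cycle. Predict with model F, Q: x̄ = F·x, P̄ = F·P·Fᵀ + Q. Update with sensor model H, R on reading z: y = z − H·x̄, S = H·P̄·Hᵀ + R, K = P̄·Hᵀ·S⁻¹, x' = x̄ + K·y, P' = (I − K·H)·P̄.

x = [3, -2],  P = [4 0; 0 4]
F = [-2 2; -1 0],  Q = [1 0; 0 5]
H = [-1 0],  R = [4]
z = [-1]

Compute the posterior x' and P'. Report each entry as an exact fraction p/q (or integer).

x̄ = F·x = [-10, -3]
P̄ = F·P·Fᵀ + Q = [33 8; 8 9]
y = z − H·x̄ = [-11]
S = H·P̄·Hᵀ + R = [37]
K = P̄·Hᵀ·S⁻¹ = [-33/37; -8/37]
x' = x̄ + K·y = [-7/37, -23/37]
P' = (I − K·H)·P̄ = [132/37 32/37; 32/37 269/37]

x' = [-7/37, -23/37]
P' = [132/37 32/37; 32/37 269/37]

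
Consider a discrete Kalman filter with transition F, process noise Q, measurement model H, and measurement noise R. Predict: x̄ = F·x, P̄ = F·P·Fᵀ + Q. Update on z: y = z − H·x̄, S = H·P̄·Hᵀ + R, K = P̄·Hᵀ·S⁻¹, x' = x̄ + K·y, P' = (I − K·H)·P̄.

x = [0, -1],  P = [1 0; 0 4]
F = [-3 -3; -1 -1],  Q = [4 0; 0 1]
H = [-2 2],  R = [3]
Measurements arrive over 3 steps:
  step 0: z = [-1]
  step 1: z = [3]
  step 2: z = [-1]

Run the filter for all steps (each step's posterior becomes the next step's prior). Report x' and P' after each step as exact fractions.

step 0: x̄ = F·x = [3, 1]
step 0: P̄ = F·P·Fᵀ + Q = [49 15; 15 6]
step 0: y = z − H·x̄ = [3]
step 0: S = H·P̄·Hᵀ + R = [103]
step 0: K = P̄·Hᵀ·S⁻¹ = [-68/103; -18/103]
step 0: x' = x̄ + K·y = [105/103, 49/103]
step 0: P' = (I − K·H)·P̄ = [423/103 321/103; 321/103 294/103]
step 1: x̄ = F·x = [-462/103, -154/103]
step 1: P̄ = F·P·Fᵀ + Q = [12643/103 4077/103; 4077/103 1462/103]
step 1: y = z − H·x̄ = [-307/103]
step 1: S = H·P̄·Hᵀ + R = [24113/103]
step 1: K = P̄·Hᵀ·S⁻¹ = [-17132/24113; -5230/24113]
step 1: x' = x̄ + K·y = [-57094/24113, -20464/24113]
step 1: P' = (I − K·H)·P̄ = [110245/24113 84547/24113; 84547/24113 76702/24113]
step 2: x̄ = F·x = [232674/24113, 77558/24113]
step 2: P̄ = F·P·Fᵀ + Q = [3300821/24113 1068123/24113; 1068123/24113 380154/24113]
step 2: y = z − H·x̄ = [286119/24113]
step 2: S = H·P̄·Hᵀ + R = [6251255/24113]
step 2: K = P̄·Hᵀ·S⁻¹ = [-4465396/6251255; -1375938/6251255]
step 2: x' = x̄ + K·y = [7335042/6251255, 3780236/6251255]
step 2: P' = (I − K·H)·P̄ = [28802403/6251255 22104309/6251255; 22104309/6251255 20040402/6251255]

step 0: x' = [105/103, 49/103], P' = [423/103 321/103; 321/103 294/103]
step 1: x' = [-57094/24113, -20464/24113], P' = [110245/24113 84547/24113; 84547/24113 76702/24113]
step 2: x' = [7335042/6251255, 3780236/6251255], P' = [28802403/6251255 22104309/6251255; 22104309/6251255 20040402/6251255]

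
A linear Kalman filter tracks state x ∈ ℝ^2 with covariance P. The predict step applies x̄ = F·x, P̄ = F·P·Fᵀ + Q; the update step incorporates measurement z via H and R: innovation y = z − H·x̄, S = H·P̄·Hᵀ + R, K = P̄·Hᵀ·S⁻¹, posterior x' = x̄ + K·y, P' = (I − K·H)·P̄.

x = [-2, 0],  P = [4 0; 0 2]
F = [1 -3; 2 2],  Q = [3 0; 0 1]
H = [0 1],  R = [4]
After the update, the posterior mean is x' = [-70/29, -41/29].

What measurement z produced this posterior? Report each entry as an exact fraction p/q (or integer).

z = [-1]

x̄ = F·x = [-2, -4]
P̄ = F·P·Fᵀ + Q = [25 -4; -4 25]
S = H·P̄·Hᵀ + R = [29]
K = P̄·Hᵀ·S⁻¹ = [-4/29; 25/29]
x' − x̄ = [-12/29, 75/29] = K·y
y = (KᵀK)⁻¹·Kᵀ·(x' − x̄) = [3]
z = y + H·x̄ = [3] + [-4] = [-1]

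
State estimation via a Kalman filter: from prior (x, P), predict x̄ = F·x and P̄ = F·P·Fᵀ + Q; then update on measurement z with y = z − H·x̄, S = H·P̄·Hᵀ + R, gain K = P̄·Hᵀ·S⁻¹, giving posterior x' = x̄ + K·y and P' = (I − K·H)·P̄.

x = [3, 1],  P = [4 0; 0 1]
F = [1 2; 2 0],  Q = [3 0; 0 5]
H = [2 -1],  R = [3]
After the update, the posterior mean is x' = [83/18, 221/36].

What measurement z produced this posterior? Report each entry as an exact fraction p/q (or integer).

z = [3]

x̄ = F·x = [5, 6]
P̄ = F·P·Fᵀ + Q = [11 8; 8 21]
S = H·P̄·Hᵀ + R = [36]
K = P̄·Hᵀ·S⁻¹ = [7/18; -5/36]
x' − x̄ = [-7/18, 5/36] = K·y
y = (KᵀK)⁻¹·Kᵀ·(x' − x̄) = [-1]
z = y + H·x̄ = [-1] + [4] = [3]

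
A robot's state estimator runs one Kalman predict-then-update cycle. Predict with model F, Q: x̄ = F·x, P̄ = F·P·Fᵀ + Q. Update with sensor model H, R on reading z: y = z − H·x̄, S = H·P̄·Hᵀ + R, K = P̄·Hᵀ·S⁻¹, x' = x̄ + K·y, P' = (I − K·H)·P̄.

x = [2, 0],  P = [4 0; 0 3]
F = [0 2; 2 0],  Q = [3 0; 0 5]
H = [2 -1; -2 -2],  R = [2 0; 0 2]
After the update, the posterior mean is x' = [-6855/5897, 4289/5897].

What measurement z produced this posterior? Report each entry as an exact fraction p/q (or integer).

x̄ = F·x = [0, 4]
P̄ = F·P·Fᵀ + Q = [15 0; 0 21]
S = H·P̄·Hᵀ + R = [83 -18; -18 146]
K = P̄·Hᵀ·S⁻¹ = [1920/5897 -975/5897; -1911/5897 -1932/5897]
x' − x̄ = [-6855/5897, -19299/5897] = K·y
y = (KᵀK)⁻¹·Kᵀ·(x' − x̄) = [1, 9]
z = y + H·x̄ = [1, 9] + [-4, -8] = [-3, 1]

z = [-3, 1]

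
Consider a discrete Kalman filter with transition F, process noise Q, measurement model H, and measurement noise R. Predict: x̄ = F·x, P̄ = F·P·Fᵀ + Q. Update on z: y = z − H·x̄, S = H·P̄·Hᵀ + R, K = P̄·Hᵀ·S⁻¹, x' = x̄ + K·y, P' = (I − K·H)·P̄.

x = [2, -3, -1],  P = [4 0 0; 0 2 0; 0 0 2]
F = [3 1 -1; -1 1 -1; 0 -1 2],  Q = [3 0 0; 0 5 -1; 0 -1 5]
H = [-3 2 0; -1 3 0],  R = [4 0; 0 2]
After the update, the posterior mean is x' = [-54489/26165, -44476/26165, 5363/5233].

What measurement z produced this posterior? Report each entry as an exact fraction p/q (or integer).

z = [3, -3]

x̄ = F·x = [4, -4, 1]
P̄ = F·P·Fᵀ + Q = [43 -8 -6; -8 13 -7; -6 -7 15]
S = H·P̄·Hᵀ + R = [539 295; 295 210]
K = P̄·Hᵀ·S⁻¹ = [-2137/5233 6662/26165; -673/5233 10583/26165; 1053/5233 -1853/5233]
x' − x̄ = [-159149/26165, 60184/26165, 130/5233] = K·y
y = (KᵀK)⁻¹·Kᵀ·(x' − x̄) = [23, 13]
z = y + H·x̄ = [23, 13] + [-20, -16] = [3, -3]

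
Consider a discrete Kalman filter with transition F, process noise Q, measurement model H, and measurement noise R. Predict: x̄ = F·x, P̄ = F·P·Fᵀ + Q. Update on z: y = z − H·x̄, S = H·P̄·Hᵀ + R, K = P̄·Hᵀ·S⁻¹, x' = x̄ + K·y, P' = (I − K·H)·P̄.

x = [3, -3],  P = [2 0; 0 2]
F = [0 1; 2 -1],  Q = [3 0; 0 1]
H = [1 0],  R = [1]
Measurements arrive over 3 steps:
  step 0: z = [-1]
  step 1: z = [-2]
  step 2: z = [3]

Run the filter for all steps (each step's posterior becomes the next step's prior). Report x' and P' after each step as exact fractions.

step 0: x̄ = F·x = [-3, 9]
step 0: P̄ = F·P·Fᵀ + Q = [5 -2; -2 11]
step 0: y = z − H·x̄ = [2]
step 0: S = H·P̄·Hᵀ + R = [6]
step 0: K = P̄·Hᵀ·S⁻¹ = [5/6; -1/3]
step 0: x' = x̄ + K·y = [-4/3, 25/3]
step 0: P' = (I − K·H)·P̄ = [5/6 -1/3; -1/3 31/3]
step 1: x̄ = F·x = [25/3, -11]
step 1: P̄ = F·P·Fᵀ + Q = [40/3 -11; -11 16]
step 1: y = z − H·x̄ = [-31/3]
step 1: S = H·P̄·Hᵀ + R = [43/3]
step 1: K = P̄·Hᵀ·S⁻¹ = [40/43; -33/43]
step 1: x' = x̄ + K·y = [-55/43, -132/43]
step 1: P' = (I − K·H)·P̄ = [40/43 -33/43; -33/43 325/43]
step 2: x̄ = F·x = [-132/43, 22/43]
step 2: P̄ = F·P·Fᵀ + Q = [454/43 -391/43; -391/43 660/43]
step 2: y = z − H·x̄ = [261/43]
step 2: S = H·P̄·Hᵀ + R = [497/43]
step 2: K = P̄·Hᵀ·S⁻¹ = [454/497; -391/497]
step 2: x' = x̄ + K·y = [1230/497, -2119/497]
step 2: P' = (I − K·H)·P̄ = [454/497 -391/497; -391/497 4073/497]

step 0: x' = [-4/3, 25/3], P' = [5/6 -1/3; -1/3 31/3]
step 1: x' = [-55/43, -132/43], P' = [40/43 -33/43; -33/43 325/43]
step 2: x' = [1230/497, -2119/497], P' = [454/497 -391/497; -391/497 4073/497]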